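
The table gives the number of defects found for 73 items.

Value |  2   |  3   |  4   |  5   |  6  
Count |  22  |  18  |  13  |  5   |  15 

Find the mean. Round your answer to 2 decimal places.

3.63

Values: 2, 3, 4, 5, 6
Σfx = 22×2 + 18×3 + 13×4 + 5×5 + 15×6 = 265
n = Σf = 73
Mean = 265 / 73 = 3.6301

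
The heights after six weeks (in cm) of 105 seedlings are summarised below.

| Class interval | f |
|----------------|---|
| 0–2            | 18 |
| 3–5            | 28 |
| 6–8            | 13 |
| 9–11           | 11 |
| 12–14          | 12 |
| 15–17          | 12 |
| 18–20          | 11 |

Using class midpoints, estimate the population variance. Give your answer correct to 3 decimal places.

35.848

Midpoints: 1, 4, 7, 10, 13, 16, 19
n = 105, Σfm = 888, mean = 8.4571
Σfm² = 11274
Σf(m − x̄)² = Σfm² − (Σfm)²/n = 11274 − 888²/105 = 3764.0571
Population variance = 3764.0571 / 105 = 35.8482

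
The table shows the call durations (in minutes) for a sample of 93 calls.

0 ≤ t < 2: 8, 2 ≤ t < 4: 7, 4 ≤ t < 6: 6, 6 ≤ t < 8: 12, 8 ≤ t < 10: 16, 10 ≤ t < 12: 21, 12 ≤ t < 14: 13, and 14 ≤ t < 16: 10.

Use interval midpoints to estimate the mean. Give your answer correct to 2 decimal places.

Midpoints: 1, 3, 5, 7, 9, 11, 13, 15
Σfm = 8×1 + 7×3 + 6×5 + 12×7 + 16×9 + 21×11 + 13×13 + 10×15 = 837
n = Σf = 93
Mean = 837 / 93 = 9.0000

9.00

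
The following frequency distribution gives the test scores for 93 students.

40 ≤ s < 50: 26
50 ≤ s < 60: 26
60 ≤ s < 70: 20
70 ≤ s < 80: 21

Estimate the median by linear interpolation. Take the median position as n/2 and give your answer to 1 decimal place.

Cumulative frequencies: 26, 52, 72, 93
n = 93; position = n/2 = 46.5.
This falls in the class 50 ≤ s < 60: L = 50, F = 26, f = 26, h = 10.
Median ≈ 50 + ((46.5 − 26) / 26) × 10 = 57.8846

57.9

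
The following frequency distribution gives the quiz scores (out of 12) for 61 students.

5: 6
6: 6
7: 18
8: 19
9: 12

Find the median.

8

Cumulative frequencies: 6, 12, 30, 49, 61
n = 61, so the median is the value in position (n+1)/2 = 31.
Position 31 falls at value 8.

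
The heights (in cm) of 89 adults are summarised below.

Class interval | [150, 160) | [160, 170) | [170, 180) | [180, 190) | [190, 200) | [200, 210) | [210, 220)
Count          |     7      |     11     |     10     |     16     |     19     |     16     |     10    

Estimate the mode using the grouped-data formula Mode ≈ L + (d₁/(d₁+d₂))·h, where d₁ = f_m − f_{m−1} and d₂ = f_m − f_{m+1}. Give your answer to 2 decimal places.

Modal class: [190, 200) (highest frequency 19).
d₁ = 19 − 16 = 3, d₂ = 19 − 16 = 3
Mode ≈ 190 + (3/(3+3)) × 10 = 190 + 5.0000 = 195.0000

195.00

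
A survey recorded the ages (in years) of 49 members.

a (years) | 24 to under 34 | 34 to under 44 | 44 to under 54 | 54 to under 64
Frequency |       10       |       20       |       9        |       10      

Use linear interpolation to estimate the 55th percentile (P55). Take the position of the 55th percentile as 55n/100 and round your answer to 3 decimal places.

42.475

Cumulative frequencies: 10, 30, 39, 49
n = 49; position = 55n/100 = 26.95.
This falls in the class 34 to under 44: L = 34, F = 10, f = 20, h = 10.
55th percentile ≈ 34 + ((26.95 − 10) / 20) × 10 = 42.4750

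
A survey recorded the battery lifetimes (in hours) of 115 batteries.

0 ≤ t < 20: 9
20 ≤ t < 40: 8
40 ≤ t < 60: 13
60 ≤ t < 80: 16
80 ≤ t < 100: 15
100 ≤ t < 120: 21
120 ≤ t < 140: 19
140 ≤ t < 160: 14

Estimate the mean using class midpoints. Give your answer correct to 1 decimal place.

89.8

Midpoints: 10, 30, 50, 70, 90, 110, 130, 150
Σfm = 9×10 + 8×30 + 13×50 + 16×70 + 15×90 + 21×110 + 19×130 + 14×150 = 10330
n = Σf = 115
Mean = 10330 / 115 = 89.8261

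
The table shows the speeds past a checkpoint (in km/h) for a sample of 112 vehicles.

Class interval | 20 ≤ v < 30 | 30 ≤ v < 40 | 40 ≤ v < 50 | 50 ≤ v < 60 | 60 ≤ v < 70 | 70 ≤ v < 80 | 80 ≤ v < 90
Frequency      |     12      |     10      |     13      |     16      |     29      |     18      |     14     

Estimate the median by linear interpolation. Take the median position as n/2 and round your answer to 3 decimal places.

Cumulative frequencies: 12, 22, 35, 51, 80, 98, 112
n = 112; position = n/2 = 56.
This falls in the class 60 ≤ v < 70: L = 60, F = 51, f = 29, h = 10.
Median ≈ 60 + ((56 − 51) / 29) × 10 = 61.7241

61.724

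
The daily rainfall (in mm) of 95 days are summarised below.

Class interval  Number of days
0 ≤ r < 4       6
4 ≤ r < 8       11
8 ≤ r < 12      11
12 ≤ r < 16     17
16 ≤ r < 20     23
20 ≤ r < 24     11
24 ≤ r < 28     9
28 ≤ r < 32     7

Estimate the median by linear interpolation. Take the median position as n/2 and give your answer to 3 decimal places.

16.435

Cumulative frequencies: 6, 17, 28, 45, 68, 79, 88, 95
n = 95; position = n/2 = 47.5.
This falls in the class 16 ≤ r < 20: L = 16, F = 45, f = 23, h = 4.
Median ≈ 16 + ((47.5 − 45) / 23) × 4 = 16.4348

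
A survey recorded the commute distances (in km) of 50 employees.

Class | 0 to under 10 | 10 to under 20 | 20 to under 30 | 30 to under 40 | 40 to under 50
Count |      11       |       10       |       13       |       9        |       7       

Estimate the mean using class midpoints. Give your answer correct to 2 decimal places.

Midpoints: 5, 15, 25, 35, 45
Σfm = 11×5 + 10×15 + 13×25 + 9×35 + 7×45 = 1160
n = Σf = 50
Mean = 1160 / 50 = 23.2000

23.20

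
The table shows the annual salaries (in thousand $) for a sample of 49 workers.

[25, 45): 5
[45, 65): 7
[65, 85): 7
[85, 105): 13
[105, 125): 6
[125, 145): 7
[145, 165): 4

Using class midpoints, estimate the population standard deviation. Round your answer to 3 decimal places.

Midpoints: 35, 55, 75, 95, 115, 135, 155
n = 49, Σfm = 4575, mean = 93.3673
Σfm² = 487025
Σf(m − x̄)² = Σfm² − (Σfm)²/n = 487025 − 4575²/49 = 59869.3878
Population variance = 59869.3878 / 49 = 1221.8242
Standard deviation = √1221.8242 = 34.9546

34.955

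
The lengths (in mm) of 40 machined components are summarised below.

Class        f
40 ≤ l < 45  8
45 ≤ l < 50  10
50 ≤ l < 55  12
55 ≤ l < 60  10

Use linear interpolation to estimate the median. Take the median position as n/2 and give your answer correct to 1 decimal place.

50.8

Cumulative frequencies: 8, 18, 30, 40
n = 40; position = n/2 = 20.
This falls in the class 50 ≤ l < 55: L = 50, F = 18, f = 12, h = 5.
Median ≈ 50 + ((20 − 18) / 12) × 5 = 50.8333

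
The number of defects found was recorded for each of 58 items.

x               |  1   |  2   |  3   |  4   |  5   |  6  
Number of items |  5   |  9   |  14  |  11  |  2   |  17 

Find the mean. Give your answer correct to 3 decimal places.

3.810

Values: 1, 2, 3, 4, 5, 6
Σfx = 5×1 + 9×2 + 14×3 + 11×4 + 2×5 + 17×6 = 221
n = Σf = 58
Mean = 221 / 58 = 3.8103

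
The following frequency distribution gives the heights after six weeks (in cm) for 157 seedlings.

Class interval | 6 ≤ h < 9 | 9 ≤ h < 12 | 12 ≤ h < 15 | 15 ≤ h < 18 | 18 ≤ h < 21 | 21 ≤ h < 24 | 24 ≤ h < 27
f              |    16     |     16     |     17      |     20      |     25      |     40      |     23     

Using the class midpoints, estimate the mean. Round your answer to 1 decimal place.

Midpoints: 7.5, 10.5, 13.5, 16.5, 19.5, 22.5, 25.5
Σfm = 16×7.5 + 16×10.5 + 17×13.5 + 20×16.5 + 25×19.5 + 40×22.5 + 23×25.5 = 2821.5
n = Σf = 157
Mean = 2821.5 / 157 = 17.9713

18.0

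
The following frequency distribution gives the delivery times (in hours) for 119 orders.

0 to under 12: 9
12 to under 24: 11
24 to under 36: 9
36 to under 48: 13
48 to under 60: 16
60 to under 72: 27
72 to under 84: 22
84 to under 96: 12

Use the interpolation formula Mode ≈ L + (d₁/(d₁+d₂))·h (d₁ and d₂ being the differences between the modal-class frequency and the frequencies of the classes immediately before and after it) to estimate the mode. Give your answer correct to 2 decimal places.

Modal class: 60 to under 72 (highest frequency 27).
d₁ = 27 − 16 = 11, d₂ = 27 − 22 = 5
Mode ≈ 60 + (11/(11+5)) × 12 = 60 + 8.2500 = 68.2500

68.25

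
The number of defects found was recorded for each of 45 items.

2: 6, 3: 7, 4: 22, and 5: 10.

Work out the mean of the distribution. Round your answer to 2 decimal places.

3.80

Values: 2, 3, 4, 5
Σfx = 6×2 + 7×3 + 22×4 + 10×5 = 171
n = Σf = 45
Mean = 171 / 45 = 3.8000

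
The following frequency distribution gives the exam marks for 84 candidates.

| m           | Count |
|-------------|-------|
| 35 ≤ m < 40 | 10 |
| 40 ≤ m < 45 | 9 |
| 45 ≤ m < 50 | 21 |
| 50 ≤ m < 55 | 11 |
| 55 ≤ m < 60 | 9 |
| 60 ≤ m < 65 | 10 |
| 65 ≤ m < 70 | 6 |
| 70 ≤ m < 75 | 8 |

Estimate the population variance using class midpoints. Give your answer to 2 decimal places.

Midpoints: 37.5, 42.5, 47.5, 52.5, 57.5, 62.5, 67.5, 72.5
n = 84, Σfm = 4460, mean = 53.0952
Σfm² = 246225
Σf(m − x̄)² = Σfm² − (Σfm)²/n = 246225 − 4460²/84 = 9420.2381
Population variance = 9420.2381 / 84 = 112.1457

112.15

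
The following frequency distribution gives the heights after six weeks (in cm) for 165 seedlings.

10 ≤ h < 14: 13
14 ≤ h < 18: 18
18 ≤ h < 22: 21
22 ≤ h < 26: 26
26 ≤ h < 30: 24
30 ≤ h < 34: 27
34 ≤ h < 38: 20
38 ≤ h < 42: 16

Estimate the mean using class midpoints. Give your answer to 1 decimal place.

26.6

Midpoints: 12, 16, 20, 24, 28, 32, 36, 40
Σfm = 13×12 + 18×16 + 21×20 + 26×24 + 24×28 + 27×32 + 20×36 + 16×40 = 4384
n = Σf = 165
Mean = 4384 / 165 = 26.5697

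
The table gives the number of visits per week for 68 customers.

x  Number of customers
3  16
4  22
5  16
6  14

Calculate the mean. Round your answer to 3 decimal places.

4.412

Values: 3, 4, 5, 6
Σfx = 16×3 + 22×4 + 16×5 + 14×6 = 300
n = Σf = 68
Mean = 300 / 68 = 4.4118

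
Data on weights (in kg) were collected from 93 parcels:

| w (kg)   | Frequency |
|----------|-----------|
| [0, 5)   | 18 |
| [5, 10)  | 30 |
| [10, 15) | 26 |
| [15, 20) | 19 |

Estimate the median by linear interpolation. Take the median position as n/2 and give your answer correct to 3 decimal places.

Cumulative frequencies: 18, 48, 74, 93
n = 93; position = n/2 = 46.5.
This falls in the class [5, 10): L = 5, F = 18, f = 30, h = 5.
Median ≈ 5 + ((46.5 − 18) / 30) × 5 = 9.7500

9.750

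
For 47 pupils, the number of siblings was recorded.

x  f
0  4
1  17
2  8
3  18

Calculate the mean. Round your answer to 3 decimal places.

1.851

Values: 0, 1, 2, 3
Σfx = 4×0 + 17×1 + 8×2 + 18×3 = 87
n = Σf = 47
Mean = 87 / 47 = 1.8511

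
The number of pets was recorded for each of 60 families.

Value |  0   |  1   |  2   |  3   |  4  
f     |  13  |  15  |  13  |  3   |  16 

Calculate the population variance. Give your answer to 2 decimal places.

Values: 0, 1, 2, 3, 4
n = 60, Σfx = 114, mean = 1.9000
Σfx² = 350
Σf(x − x̄)² = Σfx² − (Σfx)²/n = 350 − 114²/60 = 133.4000
Population variance = 133.4000 / 60 = 2.2233

2.22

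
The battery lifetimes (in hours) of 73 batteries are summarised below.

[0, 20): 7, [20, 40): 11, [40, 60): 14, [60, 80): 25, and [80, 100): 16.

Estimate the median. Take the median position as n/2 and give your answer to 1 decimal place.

Cumulative frequencies: 7, 18, 32, 57, 73
n = 73; position = n/2 = 36.5.
This falls in the class [60, 80): L = 60, F = 32, f = 25, h = 20.
Median ≈ 60 + ((36.5 − 32) / 25) × 20 = 63.6000

63.6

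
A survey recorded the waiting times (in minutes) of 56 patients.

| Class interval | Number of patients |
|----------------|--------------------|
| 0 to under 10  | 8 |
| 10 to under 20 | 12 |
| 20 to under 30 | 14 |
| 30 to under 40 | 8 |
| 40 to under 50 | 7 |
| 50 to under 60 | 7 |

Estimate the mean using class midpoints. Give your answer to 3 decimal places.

Midpoints: 5, 15, 25, 35, 45, 55
Σfm = 8×5 + 12×15 + 14×25 + 8×35 + 7×45 + 7×55 = 1550
n = Σf = 56
Mean = 1550 / 56 = 27.6786

27.679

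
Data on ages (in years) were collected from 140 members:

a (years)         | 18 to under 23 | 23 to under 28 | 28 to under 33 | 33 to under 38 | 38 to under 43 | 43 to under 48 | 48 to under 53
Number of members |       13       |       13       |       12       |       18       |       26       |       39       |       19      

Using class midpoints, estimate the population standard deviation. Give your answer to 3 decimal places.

Midpoints: 20.5, 25.5, 30.5, 35.5, 40.5, 45.5, 50.5
n = 140, Σfm = 5390, mean = 38.5000
Σfm² = 219605
Σf(m − x̄)² = Σfm² − (Σfm)²/n = 219605 − 5390²/140 = 12090.0000
Population variance = 12090.0000 / 140 = 86.3571
Standard deviation = √86.3571 = 9.2929

9.293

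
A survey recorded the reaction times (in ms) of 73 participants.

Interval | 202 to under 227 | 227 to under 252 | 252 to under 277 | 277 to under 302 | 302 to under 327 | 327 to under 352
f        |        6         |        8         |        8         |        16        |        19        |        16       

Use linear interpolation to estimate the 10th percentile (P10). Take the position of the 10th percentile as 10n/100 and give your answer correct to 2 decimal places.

231.06

Cumulative frequencies: 6, 14, 22, 38, 57, 73
n = 73; position = 10n/100 = 7.3.
This falls in the class 227 to under 252: L = 227, F = 6, f = 8, h = 25.
10th percentile ≈ 227 + ((7.3 − 6) / 8) × 25 = 231.0625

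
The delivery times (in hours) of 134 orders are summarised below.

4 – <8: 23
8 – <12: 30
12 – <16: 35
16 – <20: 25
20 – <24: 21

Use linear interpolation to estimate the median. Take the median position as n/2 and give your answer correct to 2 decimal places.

Cumulative frequencies: 23, 53, 88, 113, 134
n = 134; position = n/2 = 67.
This falls in the class 12 – <16: L = 12, F = 53, f = 35, h = 4.
Median ≈ 12 + ((67 − 53) / 35) × 4 = 13.6000

13.60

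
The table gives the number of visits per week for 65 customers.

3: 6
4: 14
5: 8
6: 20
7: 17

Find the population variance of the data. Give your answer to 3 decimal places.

Values: 3, 4, 5, 6, 7
n = 65, Σfx = 353, mean = 5.4308
Σfx² = 2031
Σf(x − x̄)² = Σfx² − (Σfx)²/n = 2031 − 353²/65 = 113.9385
Population variance = 113.9385 / 65 = 1.7529

1.753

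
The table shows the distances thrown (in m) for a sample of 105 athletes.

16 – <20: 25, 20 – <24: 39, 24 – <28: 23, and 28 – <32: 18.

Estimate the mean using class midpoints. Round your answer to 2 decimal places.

Midpoints: 18, 22, 26, 30
Σfm = 25×18 + 39×22 + 23×26 + 18×30 = 2446
n = Σf = 105
Mean = 2446 / 105 = 23.2952

23.30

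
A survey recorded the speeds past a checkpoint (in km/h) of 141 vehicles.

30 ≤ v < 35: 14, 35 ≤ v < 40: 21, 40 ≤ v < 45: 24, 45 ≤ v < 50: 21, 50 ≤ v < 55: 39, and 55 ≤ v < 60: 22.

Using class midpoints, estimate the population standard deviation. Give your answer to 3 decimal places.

Midpoints: 32.5, 37.5, 42.5, 47.5, 52.5, 57.5
n = 141, Σfm = 6572.5, mean = 46.6135
Σfm² = 315281.25
Σf(m − x̄)² = Σfm² − (Σfm)²/n = 315281.25 − 6572.5²/141 = 8914.1844
Population variance = 8914.1844 / 141 = 63.2212
Standard deviation = √63.2212 = 7.9512

7.951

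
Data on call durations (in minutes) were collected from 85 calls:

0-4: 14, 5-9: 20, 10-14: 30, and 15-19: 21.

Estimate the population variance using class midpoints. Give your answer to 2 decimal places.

Midpoints: 2, 7, 12, 17
n = 85, Σfm = 885, mean = 10.4118
Σfm² = 11425
Σf(m − x̄)² = Σfm² − (Σfm)²/n = 11425 − 885²/85 = 2210.5882
Population variance = 2210.5882 / 85 = 26.0069

26.01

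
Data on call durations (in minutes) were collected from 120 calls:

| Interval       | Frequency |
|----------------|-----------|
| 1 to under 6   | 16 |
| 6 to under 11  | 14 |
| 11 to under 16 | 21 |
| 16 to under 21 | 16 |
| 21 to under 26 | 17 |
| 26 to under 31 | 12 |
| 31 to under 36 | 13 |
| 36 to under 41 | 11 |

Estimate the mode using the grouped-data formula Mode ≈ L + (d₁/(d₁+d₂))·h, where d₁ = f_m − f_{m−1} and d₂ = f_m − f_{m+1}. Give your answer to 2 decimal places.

13.92

Modal class: 11 to under 16 (highest frequency 21).
d₁ = 21 − 14 = 7, d₂ = 21 − 16 = 5
Mode ≈ 11 + (7/(7+5)) × 5 = 11 + 2.9167 = 13.9167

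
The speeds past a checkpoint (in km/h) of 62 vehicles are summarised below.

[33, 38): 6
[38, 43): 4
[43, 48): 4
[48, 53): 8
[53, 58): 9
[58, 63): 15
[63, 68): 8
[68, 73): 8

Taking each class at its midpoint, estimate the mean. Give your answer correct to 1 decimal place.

55.7

Midpoints: 35.5, 40.5, 45.5, 50.5, 55.5, 60.5, 65.5, 70.5
Σfm = 6×35.5 + 4×40.5 + 4×45.5 + 8×50.5 + 9×55.5 + 15×60.5 + 8×65.5 + 8×70.5 = 3456
n = Σf = 62
Mean = 3456 / 62 = 55.7419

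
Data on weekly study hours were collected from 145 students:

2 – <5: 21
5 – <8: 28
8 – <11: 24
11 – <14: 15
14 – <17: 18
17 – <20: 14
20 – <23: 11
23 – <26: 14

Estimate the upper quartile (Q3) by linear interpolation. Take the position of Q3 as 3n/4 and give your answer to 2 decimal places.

Cumulative frequencies: 21, 49, 73, 88, 106, 120, 131, 145
n = 145; position = 3n/4 = 108.75.
This falls in the class 17 – <20: L = 17, F = 106, f = 14, h = 3.
Upper quartile ≈ 17 + ((108.75 − 106) / 14) × 3 = 17.5893

17.59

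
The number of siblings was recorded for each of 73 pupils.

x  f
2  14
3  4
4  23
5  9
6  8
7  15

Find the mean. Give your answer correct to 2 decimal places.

Values: 2, 3, 4, 5, 6, 7
Σfx = 14×2 + 4×3 + 23×4 + 9×5 + 8×6 + 15×7 = 330
n = Σf = 73
Mean = 330 / 73 = 4.5205

4.52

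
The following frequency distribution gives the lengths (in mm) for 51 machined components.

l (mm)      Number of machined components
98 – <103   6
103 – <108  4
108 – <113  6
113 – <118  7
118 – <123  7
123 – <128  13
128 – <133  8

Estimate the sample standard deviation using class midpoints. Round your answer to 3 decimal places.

Midpoints: 100.5, 105.5, 110.5, 115.5, 120.5, 125.5, 130.5
n = 51, Σfm = 6015.5, mean = 117.9510
Σfm² = 714402.75
Σf(m − x̄)² = Σfm² − (Σfm)²/n = 714402.75 − 6015.5²/51 = 4868.6275
Sample variance = 4868.6275 / 50 = 97.3725
Standard deviation = √97.3725 = 9.8678

9.868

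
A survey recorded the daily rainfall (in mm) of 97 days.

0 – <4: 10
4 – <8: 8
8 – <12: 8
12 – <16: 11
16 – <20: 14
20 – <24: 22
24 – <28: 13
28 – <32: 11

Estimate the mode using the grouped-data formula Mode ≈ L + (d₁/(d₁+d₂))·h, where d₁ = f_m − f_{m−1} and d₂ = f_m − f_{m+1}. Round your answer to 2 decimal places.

Modal class: 20 – <24 (highest frequency 22).
d₁ = 22 − 14 = 8, d₂ = 22 − 13 = 9
Mode ≈ 20 + (8/(8+9)) × 4 = 20 + 1.8824 = 21.8824

21.88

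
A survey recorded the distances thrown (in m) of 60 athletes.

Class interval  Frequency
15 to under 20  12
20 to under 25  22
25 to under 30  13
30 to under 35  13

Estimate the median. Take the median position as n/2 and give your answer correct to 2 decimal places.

24.09

Cumulative frequencies: 12, 34, 47, 60
n = 60; position = n/2 = 30.
This falls in the class 20 to under 25: L = 20, F = 12, f = 22, h = 5.
Median ≈ 20 + ((30 − 12) / 22) × 5 = 24.0909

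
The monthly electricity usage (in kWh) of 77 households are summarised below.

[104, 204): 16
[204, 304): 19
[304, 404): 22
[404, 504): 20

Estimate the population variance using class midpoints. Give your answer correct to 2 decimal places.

11755.78

Midpoints: 154, 254, 354, 454
n = 77, Σfm = 24158, mean = 313.7403
Σfm² = 8484532
Σf(m − x̄)² = Σfm² − (Σfm)²/n = 8484532 − 24158²/77 = 905194.8052
Population variance = 905194.8052 / 77 = 11755.7767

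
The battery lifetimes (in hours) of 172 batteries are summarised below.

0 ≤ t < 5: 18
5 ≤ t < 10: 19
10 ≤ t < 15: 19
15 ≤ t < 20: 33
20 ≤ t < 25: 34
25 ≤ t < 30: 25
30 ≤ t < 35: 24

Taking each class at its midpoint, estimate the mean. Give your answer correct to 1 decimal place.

18.8

Midpoints: 2.5, 7.5, 12.5, 17.5, 22.5, 27.5, 32.5
Σfm = 18×2.5 + 19×7.5 + 19×12.5 + 33×17.5 + 34×22.5 + 25×27.5 + 24×32.5 = 3235
n = Σf = 172
Mean = 3235 / 172 = 18.8081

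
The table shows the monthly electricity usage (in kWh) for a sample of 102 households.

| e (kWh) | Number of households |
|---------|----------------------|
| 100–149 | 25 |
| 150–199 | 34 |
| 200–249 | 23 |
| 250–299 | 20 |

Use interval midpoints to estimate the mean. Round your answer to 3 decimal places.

Midpoints: 124.5, 174.5, 224.5, 274.5
Σfm = 25×124.5 + 34×174.5 + 23×224.5 + 20×274.5 = 19699
n = Σf = 102
Mean = 19699 / 102 = 193.1275

193.127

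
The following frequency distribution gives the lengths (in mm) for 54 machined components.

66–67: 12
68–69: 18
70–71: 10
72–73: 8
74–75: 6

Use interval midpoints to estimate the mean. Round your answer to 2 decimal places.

69.69

Midpoints: 66.5, 68.5, 70.5, 72.5, 74.5
Σfm = 12×66.5 + 18×68.5 + 10×70.5 + 8×72.5 + 6×74.5 = 3763
n = Σf = 54
Mean = 3763 / 54 = 69.6852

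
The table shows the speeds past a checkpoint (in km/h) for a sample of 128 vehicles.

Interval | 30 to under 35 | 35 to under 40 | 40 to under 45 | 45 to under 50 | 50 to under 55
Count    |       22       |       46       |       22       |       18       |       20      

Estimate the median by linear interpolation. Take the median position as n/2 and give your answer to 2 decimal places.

39.57

Cumulative frequencies: 22, 68, 90, 108, 128
n = 128; position = n/2 = 64.
This falls in the class 35 to under 40: L = 35, F = 22, f = 46, h = 5.
Median ≈ 35 + ((64 − 22) / 46) × 5 = 39.5652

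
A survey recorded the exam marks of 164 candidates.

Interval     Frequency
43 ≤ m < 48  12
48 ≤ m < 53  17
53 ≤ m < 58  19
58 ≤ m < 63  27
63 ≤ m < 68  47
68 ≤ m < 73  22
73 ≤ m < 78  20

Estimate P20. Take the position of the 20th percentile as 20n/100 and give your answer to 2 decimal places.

54.00

Cumulative frequencies: 12, 29, 48, 75, 122, 144, 164
n = 164; position = 20n/100 = 32.8.
This falls in the class 53 ≤ m < 58: L = 53, F = 29, f = 19, h = 5.
20th percentile ≈ 53 + ((32.8 − 29) / 19) × 5 = 54.0000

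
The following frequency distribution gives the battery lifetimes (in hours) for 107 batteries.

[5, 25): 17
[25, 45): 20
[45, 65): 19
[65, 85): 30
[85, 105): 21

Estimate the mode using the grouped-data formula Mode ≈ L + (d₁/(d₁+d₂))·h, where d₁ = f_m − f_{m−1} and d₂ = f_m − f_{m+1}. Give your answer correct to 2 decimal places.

76.00

Modal class: [65, 85) (highest frequency 30).
d₁ = 30 − 19 = 11, d₂ = 30 − 21 = 9
Mode ≈ 65 + (11/(11+9)) × 20 = 65 + 11.0000 = 76.0000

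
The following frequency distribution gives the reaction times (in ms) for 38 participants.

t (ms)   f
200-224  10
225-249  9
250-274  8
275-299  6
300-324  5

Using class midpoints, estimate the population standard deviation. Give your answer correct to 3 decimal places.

34.065

Midpoints: 212, 237, 262, 287, 312
n = 38, Σfm = 9631, mean = 253.4474
Σfm² = 2485047
Σf(m − x̄)² = Σfm² − (Σfm)²/n = 2485047 − 9631²/38 = 44095.3947
Population variance = 44095.3947 / 38 = 1160.4051
Standard deviation = √1160.4051 = 34.0647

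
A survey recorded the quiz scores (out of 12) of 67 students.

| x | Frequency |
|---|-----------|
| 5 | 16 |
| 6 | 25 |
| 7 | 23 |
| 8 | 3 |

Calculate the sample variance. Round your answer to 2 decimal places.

Values: 5, 6, 7, 8
n = 67, Σfx = 415, mean = 6.1940
Σfx² = 2619
Σf(x − x̄)² = Σfx² − (Σfx)²/n = 2619 − 415²/67 = 48.4776
Sample variance = 48.4776 / 66 = 0.7345

0.73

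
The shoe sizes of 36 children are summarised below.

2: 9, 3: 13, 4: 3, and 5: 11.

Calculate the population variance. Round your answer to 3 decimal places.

Values: 2, 3, 4, 5
n = 36, Σfx = 124, mean = 3.4444
Σfx² = 476
Σf(x − x̄)² = Σfx² − (Σfx)²/n = 476 − 124²/36 = 48.8889
Population variance = 48.8889 / 36 = 1.3580

1.358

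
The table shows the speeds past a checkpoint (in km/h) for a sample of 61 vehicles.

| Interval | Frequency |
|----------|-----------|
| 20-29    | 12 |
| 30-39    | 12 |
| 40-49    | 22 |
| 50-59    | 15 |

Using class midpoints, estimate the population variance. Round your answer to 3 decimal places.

Midpoints: 24.5, 34.5, 44.5, 54.5
n = 61, Σfm = 2504.5, mean = 41.0574
Σfm² = 109605.25
Σf(m − x̄)² = Σfm² − (Σfm)²/n = 109605.25 − 2504.5²/61 = 6777.0492
Population variance = 6777.0492 / 61 = 111.0992

111.099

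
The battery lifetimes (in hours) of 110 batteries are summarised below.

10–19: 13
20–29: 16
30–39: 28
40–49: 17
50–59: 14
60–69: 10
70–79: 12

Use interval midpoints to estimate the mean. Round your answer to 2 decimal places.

Midpoints: 14.5, 24.5, 34.5, 44.5, 54.5, 64.5, 74.5
Σfm = 13×14.5 + 16×24.5 + 28×34.5 + 17×44.5 + 14×54.5 + 10×64.5 + 12×74.5 = 4605
n = Σf = 110
Mean = 4605 / 110 = 41.8636

41.86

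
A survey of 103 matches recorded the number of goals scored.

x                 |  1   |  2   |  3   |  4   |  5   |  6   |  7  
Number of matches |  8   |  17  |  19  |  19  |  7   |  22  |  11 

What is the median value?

4

Cumulative frequencies: 8, 25, 44, 63, 70, 92, 103
n = 103, so the median is the value in position (n+1)/2 = 52.
Position 52 falls at value 4.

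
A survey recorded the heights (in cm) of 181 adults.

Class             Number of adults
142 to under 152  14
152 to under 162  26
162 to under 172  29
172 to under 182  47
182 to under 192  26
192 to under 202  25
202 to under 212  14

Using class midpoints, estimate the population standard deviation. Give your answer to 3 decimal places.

16.800

Midpoints: 147, 157, 167, 177, 187, 197, 207
n = 181, Σfm = 31987, mean = 176.7238
Σfm² = 5703949
Σf(m − x̄)² = Σfm² − (Σfm)²/n = 5703949 − 31987²/181 = 51086.1878
Population variance = 51086.1878 / 181 = 282.2441
Standard deviation = √282.2441 = 16.8001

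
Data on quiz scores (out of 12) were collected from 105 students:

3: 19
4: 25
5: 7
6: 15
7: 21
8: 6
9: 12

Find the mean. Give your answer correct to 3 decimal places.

5.571

Values: 3, 4, 5, 6, 7, 8, 9
Σfx = 19×3 + 25×4 + 7×5 + 15×6 + 21×7 + 6×8 + 12×9 = 585
n = Σf = 105
Mean = 585 / 105 = 5.5714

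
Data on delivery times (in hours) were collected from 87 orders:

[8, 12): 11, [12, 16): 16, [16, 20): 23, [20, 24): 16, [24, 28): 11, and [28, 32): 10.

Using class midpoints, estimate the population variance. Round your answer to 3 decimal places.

36.718

Midpoints: 10, 14, 18, 22, 26, 30
n = 87, Σfm = 1686, mean = 19.3793
Σfm² = 35868
Σf(m − x̄)² = Σfm² − (Σfm)²/n = 35868 − 1686²/87 = 3194.4828
Population variance = 3194.4828 / 87 = 36.7182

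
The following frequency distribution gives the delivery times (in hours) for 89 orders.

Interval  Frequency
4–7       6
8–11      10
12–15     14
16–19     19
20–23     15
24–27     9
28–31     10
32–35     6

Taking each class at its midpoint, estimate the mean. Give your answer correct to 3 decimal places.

19.073

Midpoints: 5.5, 9.5, 13.5, 17.5, 21.5, 25.5, 29.5, 33.5
Σfm = 6×5.5 + 10×9.5 + 14×13.5 + 19×17.5 + 15×21.5 + 9×25.5 + 10×29.5 + 6×33.5 = 1697.5
n = Σf = 89
Mean = 1697.5 / 89 = 19.0730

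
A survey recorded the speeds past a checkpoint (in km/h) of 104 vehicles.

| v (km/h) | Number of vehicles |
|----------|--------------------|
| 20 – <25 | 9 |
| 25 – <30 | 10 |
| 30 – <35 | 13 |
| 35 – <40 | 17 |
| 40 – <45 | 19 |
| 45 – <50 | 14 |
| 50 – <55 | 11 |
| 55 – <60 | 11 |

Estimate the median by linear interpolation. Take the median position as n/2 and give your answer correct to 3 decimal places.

40.789

Cumulative frequencies: 9, 19, 32, 49, 68, 82, 93, 104
n = 104; position = n/2 = 52.
This falls in the class 40 – <45: L = 40, F = 49, f = 19, h = 5.
Median ≈ 40 + ((52 − 49) / 19) × 5 = 40.7895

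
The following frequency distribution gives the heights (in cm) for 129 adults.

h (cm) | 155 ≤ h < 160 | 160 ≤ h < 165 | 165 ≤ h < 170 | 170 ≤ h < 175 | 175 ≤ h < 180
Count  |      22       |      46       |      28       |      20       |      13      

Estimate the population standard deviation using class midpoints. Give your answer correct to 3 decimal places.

Midpoints: 157.5, 162.5, 167.5, 172.5, 177.5
n = 129, Σfm = 21387.5, mean = 165.7946
Σfm² = 3550706.25
Σf(m − x̄)² = Σfm² − (Σfm)²/n = 3550706.25 − 21387.5²/129 = 4774.8062
Population variance = 4774.8062 / 129 = 37.0140
Standard deviation = √37.0140 = 6.0839

6.084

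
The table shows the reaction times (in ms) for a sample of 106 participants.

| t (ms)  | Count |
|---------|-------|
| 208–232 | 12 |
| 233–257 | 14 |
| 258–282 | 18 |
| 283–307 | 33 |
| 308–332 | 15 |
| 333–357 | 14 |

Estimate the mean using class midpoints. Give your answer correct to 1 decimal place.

285.8

Midpoints: 220, 245, 270, 295, 320, 345
Σfm = 12×220 + 14×245 + 18×270 + 33×295 + 15×320 + 14×345 = 30295
n = Σf = 106
Mean = 30295 / 106 = 285.8019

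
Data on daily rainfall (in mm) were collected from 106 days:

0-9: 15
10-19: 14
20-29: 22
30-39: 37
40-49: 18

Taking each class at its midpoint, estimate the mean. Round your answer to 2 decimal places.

27.24

Midpoints: 4.5, 14.5, 24.5, 34.5, 44.5
Σfm = 15×4.5 + 14×14.5 + 22×24.5 + 37×34.5 + 18×44.5 = 2887
n = Σf = 106
Mean = 2887 / 106 = 27.2358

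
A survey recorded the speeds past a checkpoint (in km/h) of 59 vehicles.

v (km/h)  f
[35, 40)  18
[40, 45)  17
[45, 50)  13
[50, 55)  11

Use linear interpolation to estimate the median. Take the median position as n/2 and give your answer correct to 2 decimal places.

43.38

Cumulative frequencies: 18, 35, 48, 59
n = 59; position = n/2 = 29.5.
This falls in the class [40, 45): L = 40, F = 18, f = 17, h = 5.
Median ≈ 40 + ((29.5 − 18) / 17) × 5 = 43.3824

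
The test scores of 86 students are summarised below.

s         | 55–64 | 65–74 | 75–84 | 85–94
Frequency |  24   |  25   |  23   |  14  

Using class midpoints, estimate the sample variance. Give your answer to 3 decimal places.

Midpoints: 59.5, 69.5, 79.5, 89.5
n = 86, Σfm = 6247, mean = 72.6395
Σfm² = 463231.5
Σf(m − x̄)² = Σfm² − (Σfm)²/n = 463231.5 − 6247²/86 = 9452.3256
Sample variance = 9452.3256 / 85 = 111.2038

111.204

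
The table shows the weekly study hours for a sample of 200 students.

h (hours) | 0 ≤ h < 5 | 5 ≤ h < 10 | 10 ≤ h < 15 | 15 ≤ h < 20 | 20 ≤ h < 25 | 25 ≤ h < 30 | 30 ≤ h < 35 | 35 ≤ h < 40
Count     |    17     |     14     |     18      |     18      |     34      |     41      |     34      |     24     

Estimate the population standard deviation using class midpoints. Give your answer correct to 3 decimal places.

10.485

Midpoints: 2.5, 7.5, 12.5, 17.5, 22.5, 27.5, 32.5, 37.5
n = 200, Σfm = 4585, mean = 22.9250
Σfm² = 127100
Σf(m − x̄)² = Σfm² − (Σfm)²/n = 127100 − 4585²/200 = 21988.8750
Population variance = 21988.8750 / 200 = 109.9444
Standard deviation = √109.9444 = 10.4854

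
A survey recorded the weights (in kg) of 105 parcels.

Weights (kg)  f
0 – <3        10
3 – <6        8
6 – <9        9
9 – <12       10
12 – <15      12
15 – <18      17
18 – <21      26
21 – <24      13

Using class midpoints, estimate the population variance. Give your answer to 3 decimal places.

Midpoints: 1.5, 4.5, 7.5, 10.5, 13.5, 16.5, 19.5, 22.5
n = 105, Σfm = 1465.5, mean = 13.9571
Σfm² = 25076.25
Σf(m − x̄)² = Σfm² − (Σfm)²/n = 25076.25 − 1465.5²/105 = 4622.0571
Population variance = 4622.0571 / 105 = 44.0196

44.020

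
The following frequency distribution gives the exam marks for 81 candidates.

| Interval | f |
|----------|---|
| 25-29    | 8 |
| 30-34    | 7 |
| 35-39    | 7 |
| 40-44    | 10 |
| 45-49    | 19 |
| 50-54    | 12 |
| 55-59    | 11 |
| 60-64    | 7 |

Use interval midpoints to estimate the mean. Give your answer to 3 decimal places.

45.642

Midpoints: 27, 32, 37, 42, 47, 52, 57, 62
Σfm = 8×27 + 7×32 + 7×37 + 10×42 + 19×47 + 12×52 + 11×57 + 7×62 = 3697
n = Σf = 81
Mean = 3697 / 81 = 45.6420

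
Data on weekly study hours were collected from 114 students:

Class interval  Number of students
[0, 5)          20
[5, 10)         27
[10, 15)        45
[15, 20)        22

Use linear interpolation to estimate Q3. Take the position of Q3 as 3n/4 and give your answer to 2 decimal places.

14.28

Cumulative frequencies: 20, 47, 92, 114
n = 114; position = 3n/4 = 85.5.
This falls in the class [10, 15): L = 10, F = 47, f = 45, h = 5.
Upper quartile ≈ 10 + ((85.5 − 47) / 45) × 5 = 14.2778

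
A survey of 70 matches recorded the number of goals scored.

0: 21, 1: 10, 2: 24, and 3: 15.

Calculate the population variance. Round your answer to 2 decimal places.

Values: 0, 1, 2, 3
n = 70, Σfx = 103, mean = 1.4714
Σfx² = 241
Σf(x − x̄)² = Σfx² − (Σfx)²/n = 241 − 103²/70 = 89.4429
Population variance = 89.4429 / 70 = 1.2778

1.28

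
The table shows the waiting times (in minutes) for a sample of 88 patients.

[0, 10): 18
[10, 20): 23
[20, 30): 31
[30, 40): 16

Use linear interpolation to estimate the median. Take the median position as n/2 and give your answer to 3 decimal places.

Cumulative frequencies: 18, 41, 72, 88
n = 88; position = n/2 = 44.
This falls in the class [20, 30): L = 20, F = 41, f = 31, h = 10.
Median ≈ 20 + ((44 − 41) / 31) × 10 = 20.9677

20.968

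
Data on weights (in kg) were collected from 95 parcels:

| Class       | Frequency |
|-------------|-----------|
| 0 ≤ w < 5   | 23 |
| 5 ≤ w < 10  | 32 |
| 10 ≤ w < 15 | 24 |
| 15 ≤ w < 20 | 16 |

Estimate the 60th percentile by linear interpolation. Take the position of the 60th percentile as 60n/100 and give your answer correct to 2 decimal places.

Cumulative frequencies: 23, 55, 79, 95
n = 95; position = 60n/100 = 57.
This falls in the class 10 ≤ w < 15: L = 10, F = 55, f = 24, h = 5.
60th percentile ≈ 10 + ((57 − 55) / 24) × 5 = 10.4167

10.42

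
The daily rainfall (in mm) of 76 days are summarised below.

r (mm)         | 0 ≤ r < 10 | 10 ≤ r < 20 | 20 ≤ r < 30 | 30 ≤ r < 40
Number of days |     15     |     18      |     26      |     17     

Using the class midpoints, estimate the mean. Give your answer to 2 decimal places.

Midpoints: 5, 15, 25, 35
Σfm = 15×5 + 18×15 + 26×25 + 17×35 = 1590
n = Σf = 76
Mean = 1590 / 76 = 20.9211

20.92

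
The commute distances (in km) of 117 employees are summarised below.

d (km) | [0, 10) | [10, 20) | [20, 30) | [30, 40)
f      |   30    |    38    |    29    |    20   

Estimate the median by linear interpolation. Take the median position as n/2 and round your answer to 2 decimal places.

17.50

Cumulative frequencies: 30, 68, 97, 117
n = 117; position = n/2 = 58.5.
This falls in the class [10, 20): L = 10, F = 30, f = 38, h = 10.
Median ≈ 10 + ((58.5 − 30) / 38) × 10 = 17.5000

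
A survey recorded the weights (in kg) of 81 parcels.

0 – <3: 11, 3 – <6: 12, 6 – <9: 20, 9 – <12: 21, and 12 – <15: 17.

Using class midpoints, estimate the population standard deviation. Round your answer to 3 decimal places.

3.938

Midpoints: 1.5, 4.5, 7.5, 10.5, 13.5
n = 81, Σfm = 670.5, mean = 8.2778
Σfm² = 6806.25
Σf(m − x̄)² = Σfm² − (Σfm)²/n = 6806.25 − 670.5²/81 = 1256.0000
Population variance = 1256.0000 / 81 = 15.5062
Standard deviation = √15.5062 = 3.9378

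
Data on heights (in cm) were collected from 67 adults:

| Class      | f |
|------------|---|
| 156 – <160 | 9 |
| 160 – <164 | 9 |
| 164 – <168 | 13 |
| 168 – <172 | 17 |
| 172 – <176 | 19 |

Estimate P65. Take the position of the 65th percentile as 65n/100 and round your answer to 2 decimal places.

Cumulative frequencies: 9, 18, 31, 48, 67
n = 67; position = 65n/100 = 43.55.
This falls in the class 168 – <172: L = 168, F = 31, f = 17, h = 4.
65th percentile ≈ 168 + ((43.55 − 31) / 17) × 4 = 170.9529

170.95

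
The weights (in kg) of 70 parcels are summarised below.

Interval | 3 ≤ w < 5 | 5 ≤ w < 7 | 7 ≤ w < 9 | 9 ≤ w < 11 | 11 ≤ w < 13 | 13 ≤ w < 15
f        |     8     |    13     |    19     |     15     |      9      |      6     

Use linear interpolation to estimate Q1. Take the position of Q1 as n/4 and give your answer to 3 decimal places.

Cumulative frequencies: 8, 21, 40, 55, 64, 70
n = 70; position = n/4 = 17.5.
This falls in the class 5 ≤ w < 7: L = 5, F = 8, f = 13, h = 2.
Lower quartile ≈ 5 + ((17.5 − 8) / 13) × 2 = 6.4615

6.462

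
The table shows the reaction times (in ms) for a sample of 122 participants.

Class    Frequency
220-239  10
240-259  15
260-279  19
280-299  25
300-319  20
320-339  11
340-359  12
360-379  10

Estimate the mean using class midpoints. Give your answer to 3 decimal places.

295.893

Midpoints: 229.5, 249.5, 269.5, 289.5, 309.5, 329.5, 349.5, 369.5
Σfm = 10×229.5 + 15×249.5 + 19×269.5 + 25×289.5 + 20×309.5 + 11×329.5 + 12×349.5 + 10×369.5 = 36099
n = Σf = 122
Mean = 36099 / 122 = 295.8934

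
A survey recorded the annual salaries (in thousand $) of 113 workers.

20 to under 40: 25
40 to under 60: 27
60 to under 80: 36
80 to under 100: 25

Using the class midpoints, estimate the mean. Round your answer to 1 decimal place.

60.8

Midpoints: 30, 50, 70, 90
Σfm = 25×30 + 27×50 + 36×70 + 25×90 = 6870
n = Σf = 113
Mean = 6870 / 113 = 60.7965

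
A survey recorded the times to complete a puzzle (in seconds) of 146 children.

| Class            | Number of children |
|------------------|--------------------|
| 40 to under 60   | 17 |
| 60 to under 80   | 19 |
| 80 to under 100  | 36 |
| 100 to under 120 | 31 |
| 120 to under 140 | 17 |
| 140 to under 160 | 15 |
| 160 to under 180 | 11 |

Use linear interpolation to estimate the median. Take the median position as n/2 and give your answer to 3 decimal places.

100.645

Cumulative frequencies: 17, 36, 72, 103, 120, 135, 146
n = 146; position = n/2 = 73.
This falls in the class 100 to under 120: L = 100, F = 72, f = 31, h = 20.
Median ≈ 100 + ((73 − 72) / 31) × 20 = 100.6452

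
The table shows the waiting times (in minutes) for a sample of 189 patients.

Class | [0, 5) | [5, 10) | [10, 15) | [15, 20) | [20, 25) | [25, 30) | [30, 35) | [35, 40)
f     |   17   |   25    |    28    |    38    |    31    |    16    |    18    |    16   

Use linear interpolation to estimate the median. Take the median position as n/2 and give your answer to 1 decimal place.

Cumulative frequencies: 17, 42, 70, 108, 139, 155, 173, 189
n = 189; position = n/2 = 94.5.
This falls in the class [15, 20): L = 15, F = 70, f = 38, h = 5.
Median ≈ 15 + ((94.5 − 70) / 38) × 5 = 18.2237

18.2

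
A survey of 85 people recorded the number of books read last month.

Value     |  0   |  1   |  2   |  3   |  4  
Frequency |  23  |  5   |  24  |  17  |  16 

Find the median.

Cumulative frequencies: 23, 28, 52, 69, 85
n = 85, so the median is the value in position (n+1)/2 = 43.
Position 43 falls at value 2.

2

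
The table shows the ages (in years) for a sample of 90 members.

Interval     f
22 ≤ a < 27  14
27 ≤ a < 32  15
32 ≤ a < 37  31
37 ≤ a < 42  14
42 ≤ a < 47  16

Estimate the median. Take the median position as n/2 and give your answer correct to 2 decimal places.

34.58

Cumulative frequencies: 14, 29, 60, 74, 90
n = 90; position = n/2 = 45.
This falls in the class 32 ≤ a < 37: L = 32, F = 29, f = 31, h = 5.
Median ≈ 32 + ((45 − 29) / 31) × 5 = 34.5806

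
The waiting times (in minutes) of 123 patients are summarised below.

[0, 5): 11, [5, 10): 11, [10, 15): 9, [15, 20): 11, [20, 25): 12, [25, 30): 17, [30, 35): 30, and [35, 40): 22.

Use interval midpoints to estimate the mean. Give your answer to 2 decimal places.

Midpoints: 2.5, 7.5, 12.5, 17.5, 22.5, 27.5, 32.5, 37.5
Σfm = 11×2.5 + 11×7.5 + 9×12.5 + 11×17.5 + 12×22.5 + 17×27.5 + 30×32.5 + 22×37.5 = 2952.5
n = Σf = 123
Mean = 2952.5 / 123 = 24.0041

24.00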